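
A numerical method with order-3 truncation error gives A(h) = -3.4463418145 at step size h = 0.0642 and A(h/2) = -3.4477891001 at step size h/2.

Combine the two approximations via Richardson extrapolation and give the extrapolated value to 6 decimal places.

-3.447996

With r = 3 the leading error scales as h^3, so the weight is 2^3 = 8.
8 × (-3.4477891001) = -27.5823128008; subtract (-3.4463418145) → -24.1359709863
Denominator 8 − 1 = 7.
(8 × (-3.4477891001) − (-3.4463418145))/(8 − 1) = -3.4479958552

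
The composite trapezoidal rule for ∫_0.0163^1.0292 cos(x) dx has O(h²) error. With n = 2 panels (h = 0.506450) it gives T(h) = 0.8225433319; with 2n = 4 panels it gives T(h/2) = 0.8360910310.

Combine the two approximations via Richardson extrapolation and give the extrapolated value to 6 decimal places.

0.840607

r = 2, so 2^r = 4.
Top: 4(0.8360910310) − (0.8225433319) = 2.5218207921
Extrapolated: 2.5218207921 / 3 = 0.8406069307
Shift from A(h/2): +0.0045158997.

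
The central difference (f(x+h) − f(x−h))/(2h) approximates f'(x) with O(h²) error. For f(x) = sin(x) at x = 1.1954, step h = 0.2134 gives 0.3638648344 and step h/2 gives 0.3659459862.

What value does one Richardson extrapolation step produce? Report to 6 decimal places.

0.366640

The method has order 2: 2^2 = 4.
Difference of the inputs: 0.3659459862 − 0.3638648344 = 0.0020811518
Correction (A(h/2) − A(h))/(4 − 1) = 0.0020811518/3 = 0.0006937173
R = A(h/2) + (A(h/2) − A(h))/3 = 0.3659459862 + 0.0006937173 = 0.3666397035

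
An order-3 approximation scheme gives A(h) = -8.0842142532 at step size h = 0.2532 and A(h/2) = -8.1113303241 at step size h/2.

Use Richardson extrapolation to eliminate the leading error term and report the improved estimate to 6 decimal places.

-8.115204

Error is O(h^3); halving h shrinks it by 2^3 = 8.
Numerator 8×A(h/2) − A(h) = 8×(-8.1113303241) − (-8.0842142532) = -56.8064283396
Divide by 2^3 − 1 = 7.
R = (-56.8064283396)/7 = -8.1152040485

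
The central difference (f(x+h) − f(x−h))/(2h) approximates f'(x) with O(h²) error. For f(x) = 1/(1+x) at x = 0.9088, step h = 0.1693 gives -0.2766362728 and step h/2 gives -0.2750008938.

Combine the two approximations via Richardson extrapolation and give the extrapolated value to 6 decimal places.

r = 2, so 2^r = 4.
Numerator 4 × A(h/2) − A(h) = 4 × (-0.2750008938) − (-0.2766362728) = -0.8233673024
(4 × (-0.2750008938) − (-0.2766362728))/(4 − 1) = -0.2744557675
Correction |R − A(h/2)| = 5.451e-04; gap |A(h/2) − A(h)| = 1.635e-03.

-0.274456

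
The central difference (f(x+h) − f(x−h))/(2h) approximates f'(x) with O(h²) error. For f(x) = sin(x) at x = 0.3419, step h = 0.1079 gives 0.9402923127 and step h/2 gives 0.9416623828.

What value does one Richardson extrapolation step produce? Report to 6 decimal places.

0.942119

The method has order 2: 2^2 = 4.
Top: 4(0.9416623828) − (0.9402923127) = 2.8263572185
Denominator 4 − 1 = 3.
2.8263572185 ÷ 3 = 0.9421190728
Correction |R − A(h/2)| = 4.567e-04; gap |A(h/2) − A(h)| = 1.370e-03.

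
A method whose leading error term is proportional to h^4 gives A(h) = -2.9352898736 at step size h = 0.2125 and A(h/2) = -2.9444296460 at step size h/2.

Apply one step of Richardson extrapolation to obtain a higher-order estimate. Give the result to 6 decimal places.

-2.945039

Leading term ∝ h^4; use weight 16 = 2^4.
16×(-2.9444296460) = -47.1108743360; (-47.1108743360) − (-2.9352898736) = -44.1755844624
Denominator 16 − 1 = 15.
(16×(-2.9444296460) − (-2.9352898736))/(16 − 1) = -2.9450389642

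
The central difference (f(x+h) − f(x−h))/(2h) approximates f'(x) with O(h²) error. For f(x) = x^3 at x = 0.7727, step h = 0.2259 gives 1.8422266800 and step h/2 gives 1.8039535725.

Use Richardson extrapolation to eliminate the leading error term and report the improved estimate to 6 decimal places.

1.791196

With r = 2 the leading error scales as h^2, so the weight is 2^2 = 4.
Weighted: 7.2158142900 − 1.8422266800 = 5.3735876100
Denominator 4 − 1 = 3.
Extrapolated: 5.3735876100 / 3 = 1.7911958700
Shift from A(h/2): −0.0127577025.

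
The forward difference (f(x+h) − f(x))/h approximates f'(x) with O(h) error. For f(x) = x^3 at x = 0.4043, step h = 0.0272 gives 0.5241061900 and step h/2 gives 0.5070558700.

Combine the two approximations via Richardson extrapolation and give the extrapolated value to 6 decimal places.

r = 1, so 2^r = 2.
2 × 0.5070558700 = 1.0141117400; 1.0141117400 − 0.5241061900 = 0.4900055500
Denominator 2 − 1 = 1.
0.4900055500 ÷ 1 = 0.4900055500

0.490006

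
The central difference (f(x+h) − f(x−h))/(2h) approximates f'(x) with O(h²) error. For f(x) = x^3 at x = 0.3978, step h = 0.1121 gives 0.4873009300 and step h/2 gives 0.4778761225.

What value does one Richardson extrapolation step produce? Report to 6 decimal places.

Leading term ∝ h^2; use weight 4 = 2^2.
4 × 0.4778761225 = 1.9115044900; 1.9115044900 − 0.4873009300 = 1.4242035600
Denominator 4 − 1 = 3.
R = 1.4242035600/3 = 0.4747345200

0.474735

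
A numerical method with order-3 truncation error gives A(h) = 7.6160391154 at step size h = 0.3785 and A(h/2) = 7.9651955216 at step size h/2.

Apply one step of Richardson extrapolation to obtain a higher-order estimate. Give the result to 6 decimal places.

r = 3, so 2^r = 8.
8 × 7.9651955216 = 63.7215641728; 63.7215641728 − 7.6160391154 = 56.1055250574
R = 56.1055250574/7 = 8.0150750082

8.015075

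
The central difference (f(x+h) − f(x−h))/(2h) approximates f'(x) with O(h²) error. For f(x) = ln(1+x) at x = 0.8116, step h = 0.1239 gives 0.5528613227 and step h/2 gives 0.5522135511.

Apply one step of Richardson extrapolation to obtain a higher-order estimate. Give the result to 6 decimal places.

0.551998

r = 2, so 2^r = 4.
Weighted: 2.2088542044 − 0.5528613227 = 1.6559928817
Denominator 4 − 1 = 3.
So the Richardson estimate is 0.5519976272.
Gap between inputs: 6.478e-04; correction applied: −0.0002159239.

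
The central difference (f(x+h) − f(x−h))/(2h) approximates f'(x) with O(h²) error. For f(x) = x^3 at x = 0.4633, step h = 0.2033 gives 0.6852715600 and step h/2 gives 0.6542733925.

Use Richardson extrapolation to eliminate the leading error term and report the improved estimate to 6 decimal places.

0.643941

r = 2, so 2^r = 4.
4×0.6542733925 − 0.6852715600 = 1.9318220100
R = 1.9318220100/3 = 0.6439406700
Gap between inputs: 3.100e-02; correction applied: −0.0103327225.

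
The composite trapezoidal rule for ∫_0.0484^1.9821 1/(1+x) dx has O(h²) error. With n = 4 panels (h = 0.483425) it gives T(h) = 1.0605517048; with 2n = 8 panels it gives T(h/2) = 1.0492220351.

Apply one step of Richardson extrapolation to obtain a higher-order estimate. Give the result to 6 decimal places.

1.045445

With r = 2 the leading error scales as h^2, so the weight is 2^2 = 4.
Numerator 4 × A(h/2) − A(h) = 4 × 1.0492220351 − 1.0605517048 = 3.1363364356
Divide by 2^2 − 1 = 3.
3.1363364356 ÷ 3 = 1.0454454785
Shift from A(h/2): −0.0037765566.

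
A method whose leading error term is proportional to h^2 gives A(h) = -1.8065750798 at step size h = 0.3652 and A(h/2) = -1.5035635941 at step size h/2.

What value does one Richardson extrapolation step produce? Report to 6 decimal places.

-1.402560

r = 2, so 2^r = 4.
4×(-1.5035635941) = -6.0142543764; (-6.0142543764) − (-1.8065750798) = -4.2076792966
Denominator 4 − 1 = 3.
Extrapolated: (-4.2076792966) / 3 = -1.4025597655
Shift from A(h/2): +0.1010038286.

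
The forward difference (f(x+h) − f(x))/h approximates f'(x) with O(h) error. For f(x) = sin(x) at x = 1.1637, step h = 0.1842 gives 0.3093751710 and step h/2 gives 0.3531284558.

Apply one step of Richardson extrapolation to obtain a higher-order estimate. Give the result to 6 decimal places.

0.396882

Error is O(h^1); halving h shrinks it by 2^1 = 2.
Weighted: 0.7062569116 − 0.3093751710 = 0.3968817406
(2·0.3531284558 − 0.3093751710)/(2 − 1) = 0.3968817406
Gap between inputs: 4.375e-02; correction applied: +0.0437532848.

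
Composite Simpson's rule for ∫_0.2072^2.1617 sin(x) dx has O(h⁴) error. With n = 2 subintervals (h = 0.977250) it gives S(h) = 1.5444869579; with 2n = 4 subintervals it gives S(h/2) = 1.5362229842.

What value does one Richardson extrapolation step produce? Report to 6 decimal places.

1.535672

r = 4: numerator weight 16, denominator 15.
Numerator 16×A(h/2) − A(h) = 16×1.5362229842 − 1.5444869579 = 23.0350807893
(16×1.5362229842 − 1.5444869579)/(16 − 1) = 1.5356720526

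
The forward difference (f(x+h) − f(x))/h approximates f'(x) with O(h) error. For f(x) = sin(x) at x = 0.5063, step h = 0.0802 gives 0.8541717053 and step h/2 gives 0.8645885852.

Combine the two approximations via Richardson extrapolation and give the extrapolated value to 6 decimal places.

0.875005

The method has order 1: 2^1 = 2.
Numerator 2 × A(h/2) − A(h) = 2 × 0.8645885852 − 0.8541717053 = 0.8750054651
R = 0.8750054651/1 = 0.8750054651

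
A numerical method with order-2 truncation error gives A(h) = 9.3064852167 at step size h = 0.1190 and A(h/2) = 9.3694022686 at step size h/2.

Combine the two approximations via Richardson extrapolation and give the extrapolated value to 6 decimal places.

With r = 2 the leading error scales as h^2, so the weight is 2^2 = 4.
Difference of the inputs: 9.3694022686 − 9.3064852167 = 0.0629170519
Divide by 2^2 − 1 = 3: 0.0629170519/3 = 0.0209723506
R = 9.3694022686 + 0.0209723506 = 9.3903746192
Gap between inputs: 6.292e-02; correction applied: +0.0209723506.

9.390375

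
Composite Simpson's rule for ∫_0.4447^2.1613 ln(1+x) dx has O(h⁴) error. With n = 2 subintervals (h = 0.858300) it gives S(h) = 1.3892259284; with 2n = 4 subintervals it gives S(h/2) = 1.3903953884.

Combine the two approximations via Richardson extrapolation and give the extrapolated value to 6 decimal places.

1.390473

Method order is 4; weight 2^4 = 16.
16×1.3903953884 = 22.2463262144; subtract 1.3892259284 → 20.8571002860
Divide by 2^4 − 1 = 15.
So the Richardson estimate is 1.3904733524.
Gap between inputs: 1.169e-03; correction applied: +0.0000779640.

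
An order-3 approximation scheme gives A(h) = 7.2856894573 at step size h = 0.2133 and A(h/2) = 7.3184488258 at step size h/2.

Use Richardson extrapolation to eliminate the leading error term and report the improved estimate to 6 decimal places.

Leading term ∝ h^3; use weight 8 = 2^3.
8·7.3184488258 − 7.2856894573 = 51.2619011491
R = 51.2619011491/7 = 7.3231287356
Gap between inputs: 3.276e-02; correction applied: +0.0046799098.

7.323129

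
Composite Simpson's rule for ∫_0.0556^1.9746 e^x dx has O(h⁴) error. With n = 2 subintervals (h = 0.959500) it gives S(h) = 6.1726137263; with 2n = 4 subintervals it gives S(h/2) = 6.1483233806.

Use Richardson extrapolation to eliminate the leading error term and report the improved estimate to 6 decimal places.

Method order is 4; weight 2^4 = 16.
Numerator 16*A(h/2) − A(h) = 16*6.1483233806 − 6.1726137263 = 92.2005603633
(16*6.1483233806 − 6.1726137263)/(16 − 1) = 6.1467040242
Shift from A(h/2): −0.0016193564.

6.146704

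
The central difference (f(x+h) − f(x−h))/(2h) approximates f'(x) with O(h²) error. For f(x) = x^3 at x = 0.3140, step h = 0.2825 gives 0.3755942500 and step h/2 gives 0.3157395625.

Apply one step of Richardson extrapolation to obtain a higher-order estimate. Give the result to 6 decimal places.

Error is O(h^2); halving h shrinks it by 2^2 = 4.
2^2*A(h/2) = 1.2629582500; minus A(h) gives 0.8873640000.
R = 0.8873640000/3 = 0.2957880000

0.295788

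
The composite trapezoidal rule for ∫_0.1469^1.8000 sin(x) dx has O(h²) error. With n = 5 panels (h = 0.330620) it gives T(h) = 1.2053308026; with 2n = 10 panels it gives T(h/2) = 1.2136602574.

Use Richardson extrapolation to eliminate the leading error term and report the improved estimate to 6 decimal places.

Error is O(h^2); halving h shrinks it by 2^2 = 4.
2^2×A(h/2) = 4.8546410296; minus A(h) gives 3.6493102270.
Divide by 2^2 − 1 = 3.
3.6493102270 ÷ 3 = 1.2164367423

1.216437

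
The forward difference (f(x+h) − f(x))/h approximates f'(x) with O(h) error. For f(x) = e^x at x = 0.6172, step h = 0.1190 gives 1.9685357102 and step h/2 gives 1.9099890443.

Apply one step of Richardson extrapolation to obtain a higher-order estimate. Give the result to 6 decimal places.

1.851442

Method order is 1; weight 2^1 = 2.
Top: 2(1.9099890443) − (1.9685357102) = 1.8514423784
Divide by 2^1 − 1 = 1.
Result: 1.8514423784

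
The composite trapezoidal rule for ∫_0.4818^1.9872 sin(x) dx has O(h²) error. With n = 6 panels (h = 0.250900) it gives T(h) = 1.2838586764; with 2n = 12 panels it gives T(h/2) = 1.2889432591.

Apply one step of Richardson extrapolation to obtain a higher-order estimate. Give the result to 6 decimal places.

1.290638

r = 2: numerator weight 4, denominator 3.
2^2 × A(h/2) = 5.1557730364; minus A(h) gives 3.8719143600.
Extrapolated: 3.8719143600 / 3 = 1.2906381200
Shift from A(h/2): +0.0016948609.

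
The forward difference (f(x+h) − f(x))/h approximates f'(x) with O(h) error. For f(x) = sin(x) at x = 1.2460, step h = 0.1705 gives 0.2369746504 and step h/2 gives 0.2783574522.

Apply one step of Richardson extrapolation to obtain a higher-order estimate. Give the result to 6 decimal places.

0.319740

Order 1 gives 2^r = 2 and 2^r − 1 = 1.
Weighted: 0.5567149044 − 0.2369746504 = 0.3197402540
Divide by 2^1 − 1 = 1.
Extrapolated: 0.3197402540 / 1 = 0.3197402540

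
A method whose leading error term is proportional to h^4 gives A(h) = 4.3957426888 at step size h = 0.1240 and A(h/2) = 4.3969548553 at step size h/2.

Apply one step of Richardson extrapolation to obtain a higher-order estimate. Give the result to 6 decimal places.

4.397036

r = 4: numerator weight 16, denominator 15.
Numerator 16*A(h/2) − A(h) = 16*4.3969548553 − 4.3957426888 = 65.9555349960
R = 65.9555349960/15 = 4.3970356664
Gap between inputs: 1.212e-03; correction applied: +0.0000808111.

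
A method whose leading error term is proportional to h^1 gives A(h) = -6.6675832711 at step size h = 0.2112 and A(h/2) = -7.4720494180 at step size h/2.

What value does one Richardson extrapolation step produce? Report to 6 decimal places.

-8.276516

r = 1: numerator weight 2, denominator 1.
Numerator 2·A(h/2) − A(h) = 2·(-7.4720494180) − (-6.6675832711) = -8.2765155649
(2·(-7.4720494180) − (-6.6675832711))/(2 − 1) = -8.2765155649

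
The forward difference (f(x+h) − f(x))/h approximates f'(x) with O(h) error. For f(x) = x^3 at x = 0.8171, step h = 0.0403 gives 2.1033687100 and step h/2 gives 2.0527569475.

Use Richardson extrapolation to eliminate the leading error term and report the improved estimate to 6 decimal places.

r = 1, so 2^r = 2.
Difference of the inputs: 2.0527569475 − 2.1033687100 = -0.0506117625
Correction (A(h/2) − A(h))/(2 − 1) = (-0.0506117625)/1 = -0.0506117625
R = 2.0527569475 − 0.0506117625 = 2.0021451850

2.002145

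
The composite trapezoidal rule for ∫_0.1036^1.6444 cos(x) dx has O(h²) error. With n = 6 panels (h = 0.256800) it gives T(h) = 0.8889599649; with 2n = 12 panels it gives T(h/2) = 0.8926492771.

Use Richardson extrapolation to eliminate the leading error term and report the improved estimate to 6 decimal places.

0.893879

Leading term ∝ h^2; use weight 4 = 2^2.
4 × 0.8926492771 − 0.8889599649 = 2.6816371435
Divide by 2^2 − 1 = 3.
(4 × 0.8926492771 − 0.8889599649)/(4 − 1) = 0.8938790478
Gap between inputs: 3.689e-03; correction applied: +0.0012297707.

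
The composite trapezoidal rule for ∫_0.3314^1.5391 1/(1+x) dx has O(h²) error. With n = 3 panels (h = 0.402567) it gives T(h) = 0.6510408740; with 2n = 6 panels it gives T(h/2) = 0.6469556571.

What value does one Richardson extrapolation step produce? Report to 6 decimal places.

0.645594

r = 2: numerator weight 4, denominator 3.
Top: 4(0.6469556571) − (0.6510408740) = 1.9367817544
R = 1.9367817544/3 = 0.6455939181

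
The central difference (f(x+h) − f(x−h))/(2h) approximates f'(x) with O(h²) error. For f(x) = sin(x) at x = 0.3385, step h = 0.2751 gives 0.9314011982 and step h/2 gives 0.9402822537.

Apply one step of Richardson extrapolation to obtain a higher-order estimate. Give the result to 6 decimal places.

0.943243

r = 2: numerator weight 4, denominator 3.
Top: 4(0.9402822537) − (0.9314011982) = 2.8297278166
R = 2.8297278166/3 = 0.9432426055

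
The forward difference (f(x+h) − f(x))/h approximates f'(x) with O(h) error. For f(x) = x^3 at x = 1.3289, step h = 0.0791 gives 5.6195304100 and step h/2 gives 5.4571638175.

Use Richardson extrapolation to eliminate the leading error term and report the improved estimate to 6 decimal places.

r = 1, so 2^r = 2.
Top: 2(5.4571638175) − (5.6195304100) = 5.2947972250
Divide by 2^1 − 1 = 1.
5.2947972250 ÷ 1 = 5.2947972250

5.294797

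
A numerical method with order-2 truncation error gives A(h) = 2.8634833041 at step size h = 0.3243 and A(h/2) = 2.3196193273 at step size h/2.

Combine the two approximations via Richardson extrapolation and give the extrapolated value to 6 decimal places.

2.138331

Method order is 2; weight 2^2 = 4.
Numerator 4*A(h/2) − A(h) = 4*2.3196193273 − 2.8634833041 = 6.4149940051
Denominator 4 − 1 = 3.
So the Richardson estimate is 2.1383313350.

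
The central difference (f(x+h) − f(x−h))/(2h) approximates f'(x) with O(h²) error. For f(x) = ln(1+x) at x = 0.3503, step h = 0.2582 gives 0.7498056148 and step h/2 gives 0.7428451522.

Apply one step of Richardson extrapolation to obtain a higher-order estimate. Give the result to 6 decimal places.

0.740525

Leading term ∝ h^2; use weight 4 = 2^2.
Weighted: 2.9713806088 − 0.7498056148 = 2.2215749940
Extrapolated: 2.2215749940 / 3 = 0.7405249980
Shift from A(h/2): −0.0023201542.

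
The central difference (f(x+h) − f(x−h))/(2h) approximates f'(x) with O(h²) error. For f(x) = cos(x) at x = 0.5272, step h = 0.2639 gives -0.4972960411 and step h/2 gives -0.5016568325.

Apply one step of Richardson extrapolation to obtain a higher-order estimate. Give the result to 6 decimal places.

-0.503110

Method order is 2; weight 2^2 = 4.
Numerator 4*A(h/2) − A(h) = 4*(-0.5016568325) − (-0.4972960411) = -1.5093312889
(4*(-0.5016568325) − (-0.4972960411))/(4 − 1) = -0.5031104296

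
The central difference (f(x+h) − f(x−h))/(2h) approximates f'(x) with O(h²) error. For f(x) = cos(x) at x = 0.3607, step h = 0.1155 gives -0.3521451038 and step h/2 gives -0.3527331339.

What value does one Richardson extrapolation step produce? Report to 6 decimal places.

The method has order 2: 2^2 = 4.
4·(-0.3527331339) = -1.4109325356; (-1.4109325356) − (-0.3521451038) = -1.0587874318
Extrapolated: (-1.0587874318) / 3 = -0.3529291439

-0.352929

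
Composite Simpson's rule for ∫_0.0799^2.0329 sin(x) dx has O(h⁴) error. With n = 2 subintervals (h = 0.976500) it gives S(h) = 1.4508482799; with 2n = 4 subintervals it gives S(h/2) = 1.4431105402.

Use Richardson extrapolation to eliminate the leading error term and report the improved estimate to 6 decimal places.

1.442595

Leading term ∝ h^4; use weight 16 = 2^4.
2^4·A(h/2) = 23.0897686432; minus A(h) gives 21.6389203633.
Denominator 16 − 1 = 15.
So the Richardson estimate is 1.4425946909.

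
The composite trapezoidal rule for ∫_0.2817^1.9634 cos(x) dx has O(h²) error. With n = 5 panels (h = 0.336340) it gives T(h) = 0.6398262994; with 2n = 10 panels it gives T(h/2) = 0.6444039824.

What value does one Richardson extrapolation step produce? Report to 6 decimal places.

0.645930

Error is O(h^2); halving h shrinks it by 2^2 = 4.
Top: 4(0.6444039824) − (0.6398262994) = 1.9377896302
Denominator 4 − 1 = 3.
R = 1.9377896302/3 = 0.6459298767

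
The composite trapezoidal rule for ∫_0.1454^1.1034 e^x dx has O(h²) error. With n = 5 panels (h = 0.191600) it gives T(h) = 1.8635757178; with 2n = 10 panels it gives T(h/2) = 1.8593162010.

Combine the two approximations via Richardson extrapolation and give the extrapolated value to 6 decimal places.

1.857896

r = 2: numerator weight 4, denominator 3.
A(h/2) − A(h) = 1.8593162010 − 1.8635757178 = -0.0042595168
Correction (A(h/2) − A(h))/(4 − 1) = (-0.0042595168)/3 = -0.0014198389
R = A(h/2) + (A(h/2) − A(h))/3 = 1.8593162010 − 0.0014198389 = 1.8578963621
Correction |R − A(h/2)| = 1.420e-03; gap |A(h/2) − A(h)| = 4.260e-03.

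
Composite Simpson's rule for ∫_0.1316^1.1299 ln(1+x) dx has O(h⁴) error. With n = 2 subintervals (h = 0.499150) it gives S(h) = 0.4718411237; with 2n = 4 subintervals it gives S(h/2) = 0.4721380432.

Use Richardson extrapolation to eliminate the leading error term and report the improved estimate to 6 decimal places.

0.472158

Method order is 4; weight 2^4 = 16.
Top: 16(0.4721380432) − (0.4718411237) = 7.0823675675
Divide by 2^4 − 1 = 15.
R = 7.0823675675/15 = 0.4721578378
Shift from A(h/2): +0.0000197946.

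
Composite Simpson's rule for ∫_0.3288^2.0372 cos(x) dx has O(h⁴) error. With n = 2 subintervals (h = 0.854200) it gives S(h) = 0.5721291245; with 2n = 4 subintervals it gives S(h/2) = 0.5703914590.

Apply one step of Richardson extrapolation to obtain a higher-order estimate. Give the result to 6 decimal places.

0.570276

Method order is 4; weight 2^4 = 16.
16×0.5703914590 − 0.5721291245 = 8.5541342195
(16×0.5703914590 − 0.5721291245)/(16 − 1) = 0.5702756146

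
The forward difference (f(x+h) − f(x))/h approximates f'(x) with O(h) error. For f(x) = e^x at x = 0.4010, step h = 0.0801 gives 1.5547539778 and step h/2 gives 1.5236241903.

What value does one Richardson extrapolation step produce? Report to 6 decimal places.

1.492494

Order 1 gives 2^r = 2 and 2^r − 1 = 1.
2 × 1.5236241903 = 3.0472483806; subtract 1.5547539778 → 1.4924944028
(2 × 1.5236241903 − 1.5547539778)/(2 − 1) = 1.4924944028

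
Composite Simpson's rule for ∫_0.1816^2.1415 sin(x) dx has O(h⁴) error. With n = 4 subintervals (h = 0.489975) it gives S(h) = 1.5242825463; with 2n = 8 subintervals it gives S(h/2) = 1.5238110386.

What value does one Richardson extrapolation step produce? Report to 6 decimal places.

The method has order 4: 2^4 = 16.
2^4*A(h/2) = 24.3809766176; minus A(h) gives 22.8566940713.
Extrapolated: 22.8566940713 / 15 = 1.5237796048
Shift from A(h/2): −0.0000314338.

1.523780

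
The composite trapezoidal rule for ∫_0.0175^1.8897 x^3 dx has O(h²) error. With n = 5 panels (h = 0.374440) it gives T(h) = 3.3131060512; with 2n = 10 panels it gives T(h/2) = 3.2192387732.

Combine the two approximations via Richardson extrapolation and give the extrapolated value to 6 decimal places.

3.187950

Order 2 gives 2^r = 4 and 2^r − 1 = 3.
Weighted: 12.8769550928 − 3.3131060512 = 9.5638490416
Denominator 4 − 1 = 3.
(4·3.2192387732 − 3.3131060512)/(4 − 1) = 3.1879496805
Correction |R − A(h/2)| = 3.129e-02; gap |A(h/2) − A(h)| = 9.387e-02.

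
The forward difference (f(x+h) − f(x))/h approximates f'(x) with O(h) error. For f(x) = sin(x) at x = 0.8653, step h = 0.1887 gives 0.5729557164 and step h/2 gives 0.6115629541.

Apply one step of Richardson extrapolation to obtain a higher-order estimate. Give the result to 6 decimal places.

r = 1: numerator weight 2, denominator 1.
Difference of the inputs: 0.6115629541 − 0.5729557164 = 0.0386072377
Correction (A(h/2) − A(h))/(2 − 1) = 0.0386072377/1 = 0.0386072377
R = A(h/2) + (A(h/2) − A(h))/1 = 0.6115629541 + 0.0386072377 = 0.6501701918
Correction |R − A(h/2)| = 3.861e-02; gap |A(h/2) − A(h)| = 3.861e-02.

0.650170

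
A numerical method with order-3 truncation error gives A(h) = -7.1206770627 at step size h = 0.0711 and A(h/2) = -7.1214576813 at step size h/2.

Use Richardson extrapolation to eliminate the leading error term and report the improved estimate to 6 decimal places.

r = 3, so 2^r = 8.
8·(-7.1214576813) = -56.9716614504; subtract (-7.1206770627) → -49.8509843877
Denominator 8 − 1 = 7.
(-49.8509843877) ÷ 7 = -7.1215691982
Correction |R − A(h/2)| = 1.115e-04; gap |A(h/2) − A(h)| = 7.806e-04.

-7.121569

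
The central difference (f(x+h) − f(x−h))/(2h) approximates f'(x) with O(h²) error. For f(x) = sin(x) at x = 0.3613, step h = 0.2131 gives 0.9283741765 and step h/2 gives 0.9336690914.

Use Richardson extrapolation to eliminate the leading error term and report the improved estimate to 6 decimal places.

r = 2: numerator weight 4, denominator 3.
4×0.9336690914 = 3.7346763656; subtract 0.9283741765 → 2.8063021891
Denominator 4 − 1 = 3.
So the Richardson estimate is 0.9354340630.
Gap between inputs: 5.295e-03; correction applied: +0.0017649716.

0.935434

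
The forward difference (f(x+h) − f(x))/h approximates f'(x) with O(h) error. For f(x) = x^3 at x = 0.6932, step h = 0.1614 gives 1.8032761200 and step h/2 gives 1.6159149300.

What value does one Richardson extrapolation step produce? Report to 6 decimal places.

1.428554

Order 1 gives 2^r = 2 and 2^r − 1 = 1.
A(h/2) − A(h) = 1.6159149300 − 1.8032761200 = -0.1873611900
Divide by 2^1 − 1 = 1: (-0.1873611900)/1 = -0.1873611900
R = 1.6159149300 − 0.1873611900 = 1.4285537400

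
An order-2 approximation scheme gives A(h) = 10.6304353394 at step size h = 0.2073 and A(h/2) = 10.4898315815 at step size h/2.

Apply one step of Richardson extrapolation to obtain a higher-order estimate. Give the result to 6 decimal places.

10.442964

r = 2, so 2^r = 4.
2^2*A(h/2) = 41.9593263260; minus A(h) gives 31.3288909866.
Extrapolated: 31.3288909866 / 3 = 10.4429636622
Gap between inputs: 1.406e-01; correction applied: −0.0468679193.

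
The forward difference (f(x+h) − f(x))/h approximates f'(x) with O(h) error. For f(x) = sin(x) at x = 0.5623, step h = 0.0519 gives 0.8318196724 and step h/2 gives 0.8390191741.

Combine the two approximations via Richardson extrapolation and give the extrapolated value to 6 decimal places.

Error is O(h^1); halving h shrinks it by 2^1 = 2.
2^1 × A(h/2) = 1.6780383482; minus A(h) gives 0.8462186758.
R = 0.8462186758/1 = 0.8462186758

0.846219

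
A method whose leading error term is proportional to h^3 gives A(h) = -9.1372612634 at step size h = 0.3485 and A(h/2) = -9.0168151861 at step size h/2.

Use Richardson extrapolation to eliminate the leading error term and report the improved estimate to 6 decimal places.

Leading term ∝ h^3; use weight 8 = 2^3.
Numerator 8·A(h/2) − A(h) = 8·(-9.0168151861) − (-9.1372612634) = -62.9972602254
Extrapolated: (-62.9972602254) / 7 = -8.9996086036
Correction |R − A(h/2)| = 1.721e-02; gap |A(h/2) − A(h)| = 1.204e-01.

-8.999609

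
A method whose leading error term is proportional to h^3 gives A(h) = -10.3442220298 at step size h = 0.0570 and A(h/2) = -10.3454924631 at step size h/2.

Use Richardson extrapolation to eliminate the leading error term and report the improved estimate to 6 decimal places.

-10.345674

r = 3: numerator weight 8, denominator 7.
8*(-10.3454924631) = -82.7639397048; (-82.7639397048) − (-10.3442220298) = -72.4197176750
Denominator 8 − 1 = 7.
(8*(-10.3454924631) − (-10.3442220298))/(8 − 1) = -10.3456739536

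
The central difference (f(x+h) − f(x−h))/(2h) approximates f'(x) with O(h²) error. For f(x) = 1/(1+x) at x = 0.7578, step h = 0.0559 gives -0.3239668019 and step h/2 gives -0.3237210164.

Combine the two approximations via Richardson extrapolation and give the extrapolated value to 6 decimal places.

-0.323639

The method has order 2: 2^2 = 4.
Weighted: (-1.2948840656) − (-0.3239668019) = -0.9709172637
Extrapolated: (-0.9709172637) / 3 = -0.3236390879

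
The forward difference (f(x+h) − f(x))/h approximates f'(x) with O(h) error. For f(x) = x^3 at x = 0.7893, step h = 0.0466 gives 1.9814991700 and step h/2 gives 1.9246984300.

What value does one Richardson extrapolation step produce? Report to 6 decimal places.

r = 1: numerator weight 2, denominator 1.
2·1.9246984300 − 1.9814991700 = 1.8678976900
Divide by 2^1 − 1 = 1.
Extrapolated: 1.8678976900 / 1 = 1.8678976900
Shift from A(h/2): −0.0568007400.

1.867898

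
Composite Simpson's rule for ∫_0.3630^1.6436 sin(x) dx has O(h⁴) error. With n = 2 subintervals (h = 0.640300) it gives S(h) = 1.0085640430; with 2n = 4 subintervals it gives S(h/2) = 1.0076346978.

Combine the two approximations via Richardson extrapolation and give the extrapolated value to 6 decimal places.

Error is O(h^4); halving h shrinks it by 2^4 = 16.
2^4 × A(h/2) = 16.1221551648; minus A(h) gives 15.1135911218.
Denominator 16 − 1 = 15.
(16 × 1.0076346978 − 1.0085640430)/(16 − 1) = 1.0075727415

1.007573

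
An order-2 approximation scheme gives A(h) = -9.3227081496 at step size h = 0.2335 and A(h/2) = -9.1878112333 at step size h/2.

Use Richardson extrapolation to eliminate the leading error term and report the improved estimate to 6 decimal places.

With r = 2 the leading error scales as h^2, so the weight is 2^2 = 4.
2^2 × A(h/2) = -36.7512449332; minus A(h) gives -27.4285367836.
(-27.4285367836) ÷ 3 = -9.1428455945

-9.142846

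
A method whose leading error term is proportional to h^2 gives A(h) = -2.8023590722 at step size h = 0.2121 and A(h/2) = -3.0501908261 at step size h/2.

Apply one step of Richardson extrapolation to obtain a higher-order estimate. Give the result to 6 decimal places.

Leading term ∝ h^2; use weight 4 = 2^2.
4 × (-3.0501908261) = -12.2007633044; subtract (-2.8023590722) → -9.3984042322
Divide by 2^2 − 1 = 3.
(4 × (-3.0501908261) − (-2.8023590722))/(4 − 1) = -3.1328014107
Correction |R − A(h/2)| = 8.261e-02; gap |A(h/2) − A(h)| = 2.478e-01.

-3.132801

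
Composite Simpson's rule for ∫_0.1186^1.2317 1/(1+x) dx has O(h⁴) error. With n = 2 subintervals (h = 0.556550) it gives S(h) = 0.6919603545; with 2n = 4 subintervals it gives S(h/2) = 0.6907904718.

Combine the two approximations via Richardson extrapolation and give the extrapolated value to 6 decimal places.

Error is O(h^4); halving h shrinks it by 2^4 = 16.
16×0.6907904718 − 0.6919603545 = 10.3606871943
Divide by 2^4 − 1 = 15.
R = 10.3606871943/15 = 0.6907124796
Shift from A(h/2): −0.0000779922.

0.690712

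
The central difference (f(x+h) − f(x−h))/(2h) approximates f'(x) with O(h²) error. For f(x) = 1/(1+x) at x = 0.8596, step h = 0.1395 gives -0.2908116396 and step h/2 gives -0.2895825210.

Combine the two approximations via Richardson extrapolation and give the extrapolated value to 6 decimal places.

Method order is 2; weight 2^2 = 4.
4 × (-0.2895825210) − (-0.2908116396) = -0.8675184444
Extrapolated: (-0.8675184444) / 3 = -0.2891728148

-0.289173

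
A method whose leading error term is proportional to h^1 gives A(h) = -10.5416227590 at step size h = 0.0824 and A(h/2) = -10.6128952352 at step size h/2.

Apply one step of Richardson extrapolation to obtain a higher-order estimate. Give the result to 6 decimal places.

r = 1, so 2^r = 2.
2^1*A(h/2) = -21.2257904704; minus A(h) gives -10.6841677114.
Divide by 2^1 − 1 = 1.
Result: -10.6841677114

-10.684168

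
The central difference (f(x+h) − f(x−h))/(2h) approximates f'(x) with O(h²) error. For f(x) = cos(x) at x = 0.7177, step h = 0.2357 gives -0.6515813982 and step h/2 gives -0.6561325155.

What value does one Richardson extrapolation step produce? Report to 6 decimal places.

Method order is 2; weight 2^2 = 4.
Weighted: (-2.6245300620) − (-0.6515813982) = -1.9729486638
R = (-1.9729486638)/3 = -0.6576495546

-0.657650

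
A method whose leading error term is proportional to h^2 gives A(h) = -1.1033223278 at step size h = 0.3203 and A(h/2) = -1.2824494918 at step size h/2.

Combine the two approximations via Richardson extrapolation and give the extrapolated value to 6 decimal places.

-1.342159

r = 2, so 2^r = 4.
Numerator 4 × A(h/2) − A(h) = 4 × (-1.2824494918) − (-1.1033223278) = -4.0264756394
Divide by 2^2 − 1 = 3.
So the Richardson estimate is -1.3421585465.
Gap between inputs: 1.791e-01; correction applied: −0.0597090547.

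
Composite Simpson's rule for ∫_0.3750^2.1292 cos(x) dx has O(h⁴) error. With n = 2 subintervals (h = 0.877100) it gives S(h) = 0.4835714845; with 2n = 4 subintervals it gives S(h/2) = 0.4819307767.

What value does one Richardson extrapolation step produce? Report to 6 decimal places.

r = 4: numerator weight 16, denominator 15.
Numerator 16×A(h/2) − A(h) = 16×0.4819307767 − 0.4835714845 = 7.2273209427
Denominator 16 − 1 = 15.
So the Richardson estimate is 0.4818213962.

0.481821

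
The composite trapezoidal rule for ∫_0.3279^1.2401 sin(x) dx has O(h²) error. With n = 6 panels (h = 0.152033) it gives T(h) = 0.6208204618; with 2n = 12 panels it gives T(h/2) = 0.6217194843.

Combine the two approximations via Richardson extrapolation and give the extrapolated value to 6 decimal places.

r = 2: numerator weight 4, denominator 3.
4·0.6217194843 = 2.4868779372; subtract 0.6208204618 → 1.8660574754
1.8660574754 ÷ 3 = 0.6220191585
Correction |R − A(h/2)| = 2.997e-04; gap |A(h/2) − A(h)| = 8.990e-04.

0.622019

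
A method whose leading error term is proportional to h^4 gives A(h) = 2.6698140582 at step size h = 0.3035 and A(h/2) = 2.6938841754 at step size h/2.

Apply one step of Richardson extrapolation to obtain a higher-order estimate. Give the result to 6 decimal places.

2.695489

Leading term ∝ h^4; use weight 16 = 2^4.
16×2.6938841754 = 43.1021468064; 43.1021468064 − 2.6698140582 = 40.4323327482
Denominator 16 − 1 = 15.
(16×2.6938841754 − 2.6698140582)/(16 − 1) = 2.6954888499
Shift from A(h/2): +0.0016046745.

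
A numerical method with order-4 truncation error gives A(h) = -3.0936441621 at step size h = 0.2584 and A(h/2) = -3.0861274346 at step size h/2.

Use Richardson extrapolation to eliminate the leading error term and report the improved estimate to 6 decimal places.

-3.085626

Method order is 4; weight 2^4 = 16.
Numerator 16*A(h/2) − A(h) = 16*(-3.0861274346) − (-3.0936441621) = -46.2843947915
(16*(-3.0861274346) − (-3.0936441621))/(16 − 1) = -3.0856263194
Shift from A(h/2): +0.0005011152.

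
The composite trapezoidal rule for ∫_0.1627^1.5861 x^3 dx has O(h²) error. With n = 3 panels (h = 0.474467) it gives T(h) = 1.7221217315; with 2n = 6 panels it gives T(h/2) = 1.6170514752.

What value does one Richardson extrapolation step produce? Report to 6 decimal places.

1.582028

r = 2: numerator weight 4, denominator 3.
4 × 1.6170514752 − 1.7221217315 = 4.7460841693
4.7460841693 ÷ 3 = 1.5820280564
Gap between inputs: 1.051e-01; correction applied: −0.0350234188.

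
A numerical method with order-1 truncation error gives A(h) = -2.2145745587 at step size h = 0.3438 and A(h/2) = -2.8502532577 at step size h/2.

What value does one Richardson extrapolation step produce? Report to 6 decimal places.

Leading term ∝ h^1; use weight 2 = 2^1.
2*(-2.8502532577) − (-2.2145745587) = -3.4859319567
Divide by 2^1 − 1 = 1.
Extrapolated: (-3.4859319567) / 1 = -3.4859319567

-3.485932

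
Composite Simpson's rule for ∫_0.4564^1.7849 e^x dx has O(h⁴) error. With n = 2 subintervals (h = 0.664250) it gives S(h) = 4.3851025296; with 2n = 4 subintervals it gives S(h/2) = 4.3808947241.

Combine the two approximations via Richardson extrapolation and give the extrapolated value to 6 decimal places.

4.380614

The method has order 4: 2^4 = 16.
Top: 16(4.3808947241) − (4.3851025296) = 65.7092130560
Divide by 2^4 − 1 = 15.
Result: 4.3806142037
Shift from A(h/2): −0.0002805204.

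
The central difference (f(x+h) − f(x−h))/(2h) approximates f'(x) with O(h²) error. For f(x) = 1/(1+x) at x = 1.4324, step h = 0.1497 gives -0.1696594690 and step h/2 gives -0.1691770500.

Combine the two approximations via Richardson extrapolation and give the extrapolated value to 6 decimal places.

The method has order 2: 2^2 = 4.
Top: 4(-0.1691770500) − (-0.1696594690) = -0.5070487310
Denominator 4 − 1 = 3.
(-0.5070487310) ÷ 3 = -0.1690162437
Gap between inputs: 4.824e-04; correction applied: +0.0001608063.

-0.169016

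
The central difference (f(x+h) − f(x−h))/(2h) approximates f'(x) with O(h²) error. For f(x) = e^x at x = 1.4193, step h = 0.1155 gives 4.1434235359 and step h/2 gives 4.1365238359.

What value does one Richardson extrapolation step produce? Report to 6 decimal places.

r = 2: numerator weight 4, denominator 3.
2^2·A(h/2) = 16.5460953436; minus A(h) gives 12.4026718077.
Extrapolated: 12.4026718077 / 3 = 4.1342239359

4.134224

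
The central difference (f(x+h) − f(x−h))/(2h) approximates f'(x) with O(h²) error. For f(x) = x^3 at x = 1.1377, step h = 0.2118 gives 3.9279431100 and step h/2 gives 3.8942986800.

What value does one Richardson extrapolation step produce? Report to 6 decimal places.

Leading term ∝ h^2; use weight 4 = 2^2.
A(h/2) − A(h) = 3.8942986800 − 3.9279431100 = -0.0336444300
Divide by 2^2 − 1 = 3: (-0.0336444300)/3 = -0.0112148100
R = A(h/2) + (A(h/2) − A(h))/3 = 3.8942986800 − 0.0112148100 = 3.8830838700

3.883084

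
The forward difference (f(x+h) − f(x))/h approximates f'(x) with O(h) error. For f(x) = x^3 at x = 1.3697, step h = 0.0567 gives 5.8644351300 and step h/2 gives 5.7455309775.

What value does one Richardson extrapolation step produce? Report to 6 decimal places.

5.626627

With r = 1 the leading error scales as h^1, so the weight is 2^1 = 2.
Difference of the inputs: 5.7455309775 − 5.8644351300 = -0.1189041525
Correction (A(h/2) − A(h))/(2 − 1) = (-0.1189041525)/1 = -0.1189041525
R = A(h/2) + (A(h/2) − A(h))/1 = 5.7455309775 − 0.1189041525 = 5.6266268250
Gap between inputs: 1.189e-01; correction applied: −0.1189041525.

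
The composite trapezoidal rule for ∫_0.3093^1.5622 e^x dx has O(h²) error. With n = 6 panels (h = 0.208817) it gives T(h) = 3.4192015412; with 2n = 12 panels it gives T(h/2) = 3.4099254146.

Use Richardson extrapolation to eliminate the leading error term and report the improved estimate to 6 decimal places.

3.406833

Order 2 gives 2^r = 4 and 2^r − 1 = 3.
4×3.4099254146 = 13.6397016584; subtract 3.4192015412 → 10.2205001172
Denominator 4 − 1 = 3.
10.2205001172 ÷ 3 = 3.4068333724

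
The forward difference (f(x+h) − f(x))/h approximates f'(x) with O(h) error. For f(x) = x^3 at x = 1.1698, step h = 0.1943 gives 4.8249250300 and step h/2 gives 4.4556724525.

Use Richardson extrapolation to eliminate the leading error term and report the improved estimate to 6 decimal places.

4.086420

The method has order 1: 2^1 = 2.
Difference of the inputs: 4.4556724525 − 4.8249250300 = -0.3692525775
Correction (A(h/2) − A(h))/(2 − 1) = (-0.3692525775)/1 = -0.3692525775
R = 4.4556724525 − 0.3692525775 = 4.0864198750
Correction |R − A(h/2)| = 3.693e-01; gap |A(h/2) − A(h)| = 3.693e-01.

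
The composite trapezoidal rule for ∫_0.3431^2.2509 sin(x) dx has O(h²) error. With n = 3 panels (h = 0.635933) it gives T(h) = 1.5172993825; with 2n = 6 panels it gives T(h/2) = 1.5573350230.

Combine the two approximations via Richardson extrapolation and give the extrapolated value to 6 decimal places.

Order 2 gives 2^r = 4 and 2^r − 1 = 3.
4*1.5573350230 = 6.2293400920; 6.2293400920 − 1.5172993825 = 4.7120407095
Divide by 2^2 − 1 = 3.
(4*1.5573350230 − 1.5172993825)/(4 − 1) = 1.5706802365
Shift from A(h/2): +0.0133452135.

1.570680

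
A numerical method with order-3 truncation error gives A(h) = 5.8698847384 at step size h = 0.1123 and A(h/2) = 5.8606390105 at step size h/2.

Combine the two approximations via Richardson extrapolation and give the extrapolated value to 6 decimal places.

Method order is 3; weight 2^3 = 8.
Top: 8(5.8606390105) − (5.8698847384) = 41.0152273456
R = 41.0152273456/7 = 5.8593181922
Correction |R − A(h/2)| = 1.321e-03; gap |A(h/2) − A(h)| = 9.246e-03.

5.859318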